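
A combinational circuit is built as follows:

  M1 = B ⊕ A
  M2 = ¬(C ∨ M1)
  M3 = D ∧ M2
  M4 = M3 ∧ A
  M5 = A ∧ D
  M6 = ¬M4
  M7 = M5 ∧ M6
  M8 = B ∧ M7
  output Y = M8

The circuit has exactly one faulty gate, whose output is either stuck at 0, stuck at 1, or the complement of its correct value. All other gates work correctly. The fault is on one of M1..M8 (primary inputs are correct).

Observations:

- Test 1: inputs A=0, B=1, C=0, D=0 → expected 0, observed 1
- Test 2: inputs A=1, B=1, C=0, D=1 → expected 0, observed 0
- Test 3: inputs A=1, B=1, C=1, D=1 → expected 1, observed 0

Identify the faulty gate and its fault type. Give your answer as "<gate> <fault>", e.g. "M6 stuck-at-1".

M5 inverted output

Fault-free values for test 1 (A=0, B=1, C=0, D=0): M1=1, M2=0, M3=0, M4=0, M5=0, M6=1, M7=0, M8=0, giving Y=0. Observed 1.
Test 1: faults giving observed 1 are {M5 stuck-at-1, M5 inverted output, M7 stuck-at-1, M7 inverted output, M8 stuck-at-1, M8 inverted output}.
Test 2 (A=1, B=1, C=0, D=1): fault-free M1=0, M2=1, M3=1, M4=1, M5=1, M6=0, M7=0, M8=0 → 0; observed 0. Eliminates M7 stuck-at-1, M7 inverted output, M8 stuck-at-1, M8 inverted output.
Test 3 (A=1, B=1, C=1, D=1): fault-free M1=0, M2=0, M3=0, M4=0, M5=1, M6=1, M7=1, M8=1 → 1; observed 0. Eliminates M5 stuck-at-1.
Only M5 inverted output is consistent with every test.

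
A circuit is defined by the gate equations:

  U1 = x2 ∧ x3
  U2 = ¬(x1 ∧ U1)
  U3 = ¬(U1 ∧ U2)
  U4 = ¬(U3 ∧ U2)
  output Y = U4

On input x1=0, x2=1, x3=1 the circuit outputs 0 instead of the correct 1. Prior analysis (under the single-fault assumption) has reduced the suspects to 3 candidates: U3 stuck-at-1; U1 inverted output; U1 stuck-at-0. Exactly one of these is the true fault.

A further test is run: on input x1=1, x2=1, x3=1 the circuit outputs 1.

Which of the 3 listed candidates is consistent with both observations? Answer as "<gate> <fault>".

U3 stuck-at-1

Evaluate each candidate on input x1=1, x2=1, x3=1:
  U3 stuck-at-1: U1=1, U2=0, U3=1 [stuck-at-1], U4=1 → 1 — matches
  U1 inverted output: U1=0 [inverted output], U2=1, U3=1, U4=0 → 0 — eliminated
  U1 stuck-at-0: U1=0 [stuck-at-0], U2=1, U3=1, U4=0 → 0 — eliminated
Only U3 stuck-at-1 reproduces the observed 1.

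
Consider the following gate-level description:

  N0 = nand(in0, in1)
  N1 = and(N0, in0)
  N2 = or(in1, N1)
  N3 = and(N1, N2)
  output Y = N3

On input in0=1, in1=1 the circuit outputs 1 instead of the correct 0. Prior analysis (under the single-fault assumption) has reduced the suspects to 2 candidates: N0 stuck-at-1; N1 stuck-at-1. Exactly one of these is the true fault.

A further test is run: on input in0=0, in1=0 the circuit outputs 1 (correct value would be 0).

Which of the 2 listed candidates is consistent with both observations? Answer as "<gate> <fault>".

Evaluate each candidate on input in0=0, in1=0:
  N0 stuck-at-1: N0=1 [stuck-at-1], N1=0, N2=0, N3=0 → 0 — eliminated
  N1 stuck-at-1: N0=1, N1=1 [stuck-at-1], N2=1, N3=1 → 1 — matches
Only N1 stuck-at-1 reproduces the observed 1.

N1 stuck-at-1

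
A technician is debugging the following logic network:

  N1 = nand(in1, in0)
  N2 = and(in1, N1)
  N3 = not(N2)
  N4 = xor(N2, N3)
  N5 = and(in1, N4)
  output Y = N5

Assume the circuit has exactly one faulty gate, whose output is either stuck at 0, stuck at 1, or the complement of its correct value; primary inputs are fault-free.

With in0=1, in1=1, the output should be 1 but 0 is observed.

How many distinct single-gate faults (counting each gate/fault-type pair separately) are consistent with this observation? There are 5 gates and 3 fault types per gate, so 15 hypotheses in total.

6

Fault-free: N1=0, N2=0, N3=1, N4=1, N5=1 → 1. Observed 0.
  N1: none of the 3 fault types match ✗
  N2: none of the 3 fault types match ✗
  N3: stuck-at-0, inverted output ✓; others ✗
  N4: stuck-at-0, inverted output ✓; others ✗
  N5: stuck-at-0, inverted output ✓; others ✗
Consistent faults: {N3 stuck-at-0, N3 inverted output, N4 stuck-at-0, N4 inverted output, N5 stuck-at-0, N5 inverted output} — 6 in all.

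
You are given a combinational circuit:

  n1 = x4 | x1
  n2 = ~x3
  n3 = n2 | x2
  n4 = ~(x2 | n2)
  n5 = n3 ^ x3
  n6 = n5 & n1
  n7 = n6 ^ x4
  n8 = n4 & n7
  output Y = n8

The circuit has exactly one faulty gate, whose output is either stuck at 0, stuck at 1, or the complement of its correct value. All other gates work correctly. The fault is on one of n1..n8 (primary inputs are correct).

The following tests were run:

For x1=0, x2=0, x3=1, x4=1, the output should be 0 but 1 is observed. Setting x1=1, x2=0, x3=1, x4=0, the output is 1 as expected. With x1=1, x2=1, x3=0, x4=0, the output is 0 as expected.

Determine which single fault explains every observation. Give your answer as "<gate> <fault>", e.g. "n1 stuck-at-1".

n7 stuck-at-1

Fault-free values for test 1 (x1=0, x2=0, x3=1, x4=1): n1=1, n2=0, n3=0, n4=1, n5=1, n6=1, n7=0, n8=0, giving Y=0. Observed 1.
Test 1: faults giving observed 1 are {n1 stuck-at-0, n1 inverted output, n3 stuck-at-1, n3 inverted output, n5 stuck-at-0, n5 inverted output, n6 stuck-at-0, n6 inverted output, n7 stuck-at-1, n7 inverted output, n8 stuck-at-1, n8 inverted output}.
Test 2 (x1=1, x2=0, x3=1, x4=0): fault-free n1=1, n2=0, n3=0, n4=1, n5=1, n6=1, n7=1, n8=1 → 1; observed 1. Eliminates n1 stuck-at-0, n1 inverted output, n3 stuck-at-1, n3 inverted output, n5 stuck-at-0, n5 inverted output, n6 stuck-at-0, n6 inverted output, n7 inverted output, n8 inverted output.
Test 3 (x1=1, x2=1, x3=0, x4=0): fault-free n1=1, n2=1, n3=1, n4=0, n5=1, n6=1, n7=1, n8=0 → 0; observed 0. Eliminates n8 stuck-at-1.
Only n7 stuck-at-1 is consistent with every test.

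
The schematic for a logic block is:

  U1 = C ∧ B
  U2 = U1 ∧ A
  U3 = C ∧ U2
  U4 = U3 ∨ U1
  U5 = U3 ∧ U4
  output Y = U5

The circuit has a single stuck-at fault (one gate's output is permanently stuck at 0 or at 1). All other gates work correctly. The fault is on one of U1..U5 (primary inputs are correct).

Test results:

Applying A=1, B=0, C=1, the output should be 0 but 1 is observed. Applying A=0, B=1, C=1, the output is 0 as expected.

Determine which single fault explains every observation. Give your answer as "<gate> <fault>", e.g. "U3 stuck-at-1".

U1 stuck-at-1

Fault-free values for test 1 (A=1, B=0, C=1): U1=0, U2=0, U3=0, U4=0, U5=0, giving Y=0. Observed 1.
Test 1: faults giving observed 1 are {U1 stuck-at-1, U2 stuck-at-1, U3 stuck-at-1, U5 stuck-at-1}.
Test 2 (A=0, B=1, C=1): fault-free U1=1, U2=0, U3=0, U4=1, U5=0 → 0; observed 0. Eliminates U2 stuck-at-1, U3 stuck-at-1, U5 stuck-at-1.
Only U1 stuck-at-1 is consistent with every test.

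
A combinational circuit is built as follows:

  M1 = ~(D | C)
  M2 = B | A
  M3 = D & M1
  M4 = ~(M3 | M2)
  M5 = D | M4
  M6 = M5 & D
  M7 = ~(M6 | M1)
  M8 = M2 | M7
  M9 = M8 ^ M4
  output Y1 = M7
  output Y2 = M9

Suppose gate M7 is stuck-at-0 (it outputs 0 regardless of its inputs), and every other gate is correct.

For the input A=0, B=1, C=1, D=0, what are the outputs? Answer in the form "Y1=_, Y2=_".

Y1=0, Y2=1

Propagate with M7 forced: M1=0, M2=1, M3=0, M4=0, M5=0, M6=0, M7=0 [stuck-at-0], M8=1, M9=1.
So the outputs are Y1=0, Y2=1. (Without the fault they would be Y1=1, Y2=1.)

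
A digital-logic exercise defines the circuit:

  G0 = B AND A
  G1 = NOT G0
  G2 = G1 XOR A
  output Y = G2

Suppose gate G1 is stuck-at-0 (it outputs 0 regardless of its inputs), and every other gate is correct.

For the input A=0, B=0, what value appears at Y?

Propagate with G1 forced: G0=0, G1=0 [stuck-at-0], G2=0.
So Y = 0. (Without the fault it would be 1.)

0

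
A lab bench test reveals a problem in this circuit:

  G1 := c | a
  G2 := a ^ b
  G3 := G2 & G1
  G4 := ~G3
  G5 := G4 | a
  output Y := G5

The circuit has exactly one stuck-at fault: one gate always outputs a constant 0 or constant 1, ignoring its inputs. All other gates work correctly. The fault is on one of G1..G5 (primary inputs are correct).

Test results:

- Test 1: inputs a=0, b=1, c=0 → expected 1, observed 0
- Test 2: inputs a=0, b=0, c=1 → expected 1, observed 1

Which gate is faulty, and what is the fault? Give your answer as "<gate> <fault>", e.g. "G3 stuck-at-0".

G1 stuck-at-1

Fault-free values for test 1 (a=0, b=1, c=0): G1=0, G2=1, G3=0, G4=1, G5=1, giving Y=1. Observed 0.
Test 1: faults giving observed 0 are {G1 stuck-at-1, G3 stuck-at-1, G4 stuck-at-0, G5 stuck-at-0}.
Test 2 (a=0, b=0, c=1): fault-free G1=1, G2=0, G3=0, G4=1, G5=1 → 1; observed 1. Eliminates G3 stuck-at-1, G4 stuck-at-0, G5 stuck-at-0.
Only G1 stuck-at-1 is consistent with every test.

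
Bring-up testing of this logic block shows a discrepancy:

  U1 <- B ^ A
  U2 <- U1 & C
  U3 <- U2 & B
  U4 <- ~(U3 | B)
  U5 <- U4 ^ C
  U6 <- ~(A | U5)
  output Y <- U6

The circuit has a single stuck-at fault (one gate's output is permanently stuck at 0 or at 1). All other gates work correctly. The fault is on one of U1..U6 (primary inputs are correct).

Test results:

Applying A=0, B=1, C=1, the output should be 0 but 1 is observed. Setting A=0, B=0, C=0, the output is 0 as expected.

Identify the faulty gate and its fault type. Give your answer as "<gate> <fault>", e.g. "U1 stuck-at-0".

Fault-free values for test 1 (A=0, B=1, C=1): U1=1, U2=1, U3=1, U4=0, U5=1, U6=0, giving Y=0. Observed 1.
Test 1: faults giving observed 1 are {U4 stuck-at-1, U5 stuck-at-0, U6 stuck-at-1}.
Test 2 (A=0, B=0, C=0): fault-free U1=0, U2=0, U3=0, U4=1, U5=1, U6=0 → 0; observed 0. Eliminates U5 stuck-at-0, U6 stuck-at-1.
Only U4 stuck-at-1 is consistent with every test.

U4 stuck-at-1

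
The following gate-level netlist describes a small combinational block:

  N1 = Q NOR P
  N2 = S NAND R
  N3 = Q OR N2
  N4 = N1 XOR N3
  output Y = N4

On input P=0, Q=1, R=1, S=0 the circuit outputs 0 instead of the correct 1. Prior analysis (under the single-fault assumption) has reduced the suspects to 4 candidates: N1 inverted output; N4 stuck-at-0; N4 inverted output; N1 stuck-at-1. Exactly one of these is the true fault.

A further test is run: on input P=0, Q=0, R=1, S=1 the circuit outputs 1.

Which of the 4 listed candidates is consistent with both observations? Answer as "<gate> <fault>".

Evaluate each candidate on input P=0, Q=0, R=1, S=1:
  N1 inverted output: N1=0 [inverted output], N2=0, N3=0, N4=0 → 0 — eliminated
  N4 stuck-at-0: N1=1, N2=0, N3=0, N4=0 [stuck-at-0] → 0 — eliminated
  N4 inverted output: N1=1, N2=0, N3=0, N4=0 [inverted output] → 0 — eliminated
  N1 stuck-at-1: N1=1 [stuck-at-1], N2=0, N3=0, N4=1 → 1 — matches
Only N1 stuck-at-1 reproduces the observed 1.

N1 stuck-at-1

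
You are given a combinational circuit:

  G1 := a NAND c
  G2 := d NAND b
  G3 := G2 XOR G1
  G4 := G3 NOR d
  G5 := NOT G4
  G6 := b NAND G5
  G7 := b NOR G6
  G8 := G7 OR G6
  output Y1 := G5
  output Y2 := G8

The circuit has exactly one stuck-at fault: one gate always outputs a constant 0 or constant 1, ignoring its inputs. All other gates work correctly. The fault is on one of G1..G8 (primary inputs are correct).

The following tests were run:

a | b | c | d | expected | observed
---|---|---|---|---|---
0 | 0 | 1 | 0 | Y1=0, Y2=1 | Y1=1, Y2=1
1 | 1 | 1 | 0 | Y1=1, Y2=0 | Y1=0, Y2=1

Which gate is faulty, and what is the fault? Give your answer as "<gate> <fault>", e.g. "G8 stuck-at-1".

Fault-free values for test 1 (a=0, b=0, c=1, d=0): G1=1, G2=1, G3=0, G4=1, G5=0, G6=1, G7=0, G8=1, giving Y1=0, Y2=1. Observed Y1=1, Y2=1.
Test 1: faults giving observed Y1=1, Y2=1 are {G1 stuck-at-0, G2 stuck-at-0, G3 stuck-at-1, G4 stuck-at-0, G5 stuck-at-1}.
Test 2 (a=1, b=1, c=1, d=0): fault-free G1=0, G2=1, G3=1, G4=0, G5=1, G6=0, G7=0, G8=0 → Y1=1, Y2=0; observed Y1=0, Y2=1. Eliminates G1 stuck-at-0, G3 stuck-at-1, G4 stuck-at-0, G5 stuck-at-1.
Only G2 stuck-at-0 is consistent with every test.

G2 stuck-at-0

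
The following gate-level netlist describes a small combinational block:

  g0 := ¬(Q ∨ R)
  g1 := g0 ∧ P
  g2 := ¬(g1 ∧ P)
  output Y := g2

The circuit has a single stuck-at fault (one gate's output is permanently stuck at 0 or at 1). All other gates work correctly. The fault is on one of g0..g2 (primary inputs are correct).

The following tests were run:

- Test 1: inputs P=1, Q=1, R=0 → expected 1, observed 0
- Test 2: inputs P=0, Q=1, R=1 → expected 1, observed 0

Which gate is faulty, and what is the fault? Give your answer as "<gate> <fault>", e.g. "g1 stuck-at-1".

g2 stuck-at-0

Fault-free values for test 1 (P=1, Q=1, R=0): g0=0, g1=0, g2=1, giving Y=1. Observed 0.
Test 1: faults giving observed 0 are {g0 stuck-at-1, g1 stuck-at-1, g2 stuck-at-0}.
Test 2 (P=0, Q=1, R=1): fault-free g0=0, g1=0, g2=1 → 1; observed 0. Eliminates g0 stuck-at-1, g1 stuck-at-1.
Only g2 stuck-at-0 is consistent with every test.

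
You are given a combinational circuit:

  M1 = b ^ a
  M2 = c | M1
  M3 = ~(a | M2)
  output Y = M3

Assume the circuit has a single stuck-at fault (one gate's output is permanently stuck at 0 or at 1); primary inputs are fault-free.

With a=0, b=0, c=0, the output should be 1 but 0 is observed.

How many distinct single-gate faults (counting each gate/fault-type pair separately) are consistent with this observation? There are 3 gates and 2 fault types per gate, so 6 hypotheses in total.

3

Fault-free: M1=0, M2=0, M3=1 → 1. Observed 0.
  M1 stuck-at-0: output 1 ✗
  M1 stuck-at-1: output 0 ✓
  M2 stuck-at-0: output 1 ✗
  M2 stuck-at-1: output 0 ✓
  M3 stuck-at-0: output 0 ✓
  M3 stuck-at-1: output 1 ✗
Consistent faults: {M1 stuck-at-1, M2 stuck-at-1, M3 stuck-at-0} — 3 in all.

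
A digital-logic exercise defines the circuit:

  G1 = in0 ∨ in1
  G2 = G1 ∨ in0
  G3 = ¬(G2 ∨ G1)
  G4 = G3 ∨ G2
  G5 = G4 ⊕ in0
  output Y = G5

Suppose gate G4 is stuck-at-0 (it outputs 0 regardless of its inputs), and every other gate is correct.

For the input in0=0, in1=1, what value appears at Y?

0

Propagate with G4 forced: G1=1, G2=1, G3=0, G4=0 [stuck-at-0], G5=0.
So Y = 0. (Without the fault it would be 1.)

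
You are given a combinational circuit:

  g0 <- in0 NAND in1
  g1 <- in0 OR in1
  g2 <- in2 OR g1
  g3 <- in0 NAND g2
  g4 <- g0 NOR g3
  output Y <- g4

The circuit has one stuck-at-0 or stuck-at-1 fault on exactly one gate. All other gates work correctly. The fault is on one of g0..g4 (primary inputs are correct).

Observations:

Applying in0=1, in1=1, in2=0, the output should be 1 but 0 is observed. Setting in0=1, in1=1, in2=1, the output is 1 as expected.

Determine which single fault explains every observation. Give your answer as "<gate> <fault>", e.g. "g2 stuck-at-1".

Fault-free values for test 1 (in0=1, in1=1, in2=0): g0=0, g1=1, g2=1, g3=0, g4=1, giving Y=1. Observed 0.
Test 1: faults giving observed 0 are {g0 stuck-at-1, g1 stuck-at-0, g2 stuck-at-0, g3 stuck-at-1, g4 stuck-at-0}.
Test 2 (in0=1, in1=1, in2=1): fault-free g0=0, g1=1, g2=1, g3=0, g4=1 → 1; observed 1. Eliminates g0 stuck-at-1, g2 stuck-at-0, g3 stuck-at-1, g4 stuck-at-0.
Only g1 stuck-at-0 is consistent with every test.

g1 stuck-at-0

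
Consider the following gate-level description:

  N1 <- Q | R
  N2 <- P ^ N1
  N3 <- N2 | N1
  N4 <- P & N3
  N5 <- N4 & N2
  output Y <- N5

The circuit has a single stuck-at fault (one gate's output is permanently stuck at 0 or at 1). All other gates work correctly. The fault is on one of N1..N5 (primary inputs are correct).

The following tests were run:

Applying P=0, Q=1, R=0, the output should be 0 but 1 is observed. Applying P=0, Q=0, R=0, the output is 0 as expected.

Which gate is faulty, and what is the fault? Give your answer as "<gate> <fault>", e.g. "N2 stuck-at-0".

Fault-free values for test 1 (P=0, Q=1, R=0): N1=1, N2=1, N3=1, N4=0, N5=0, giving Y=0. Observed 1.
Test 1: faults giving observed 1 are {N4 stuck-at-1, N5 stuck-at-1}.
Test 2 (P=0, Q=0, R=0): fault-free N1=0, N2=0, N3=0, N4=0, N5=0 → 0; observed 0. Eliminates N5 stuck-at-1.
Only N4 stuck-at-1 is consistent with every test.

N4 stuck-at-1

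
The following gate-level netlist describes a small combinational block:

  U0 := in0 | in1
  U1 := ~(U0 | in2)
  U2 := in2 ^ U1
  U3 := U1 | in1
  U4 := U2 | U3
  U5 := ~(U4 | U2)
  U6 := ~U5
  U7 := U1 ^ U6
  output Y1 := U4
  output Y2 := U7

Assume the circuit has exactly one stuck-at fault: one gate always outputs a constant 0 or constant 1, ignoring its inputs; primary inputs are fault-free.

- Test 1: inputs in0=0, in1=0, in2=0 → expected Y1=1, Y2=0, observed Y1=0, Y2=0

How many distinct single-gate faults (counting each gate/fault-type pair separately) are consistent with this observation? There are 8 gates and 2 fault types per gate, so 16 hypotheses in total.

Fault-free: U0=0, U1=1, U2=1, U3=1, U4=1, U5=0, U6=1, U7=0 → Y1=1, Y2=0. Observed Y1=0, Y2=0.
  U0: stuck-at-1 ✓; others ✗
  U1: stuck-at-0 ✓; others ✗
  U2: none of the 2 fault types match ✗
  U3: none of the 2 fault types match ✗
  U4: stuck-at-0 ✓; others ✗
  U5: none of the 2 fault types match ✗
  U6: none of the 2 fault types match ✗
  U7: none of the 2 fault types match ✗
Consistent faults: {U0 stuck-at-1, U1 stuck-at-0, U4 stuck-at-0} — 3 in all.

3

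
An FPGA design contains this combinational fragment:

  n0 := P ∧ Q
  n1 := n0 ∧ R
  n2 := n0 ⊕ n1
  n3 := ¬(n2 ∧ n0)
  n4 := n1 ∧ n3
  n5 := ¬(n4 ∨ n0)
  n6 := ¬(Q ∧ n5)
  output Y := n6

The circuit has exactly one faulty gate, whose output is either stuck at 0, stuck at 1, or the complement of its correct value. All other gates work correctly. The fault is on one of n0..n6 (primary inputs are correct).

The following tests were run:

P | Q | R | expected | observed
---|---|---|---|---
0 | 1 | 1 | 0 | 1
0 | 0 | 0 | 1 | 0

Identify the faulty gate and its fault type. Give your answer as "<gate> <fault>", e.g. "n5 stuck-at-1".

n6 inverted output

Fault-free values for test 1 (P=0, Q=1, R=1): n0=0, n1=0, n2=0, n3=1, n4=0, n5=1, n6=0, giving Y=0. Observed 1.
Test 1: faults giving observed 1 are {n0 stuck-at-1, n0 inverted output, n1 stuck-at-1, n1 inverted output, n4 stuck-at-1, n4 inverted output, n5 stuck-at-0, n5 inverted output, n6 stuck-at-1, n6 inverted output}.
Test 2 (P=0, Q=0, R=0): fault-free n0=0, n1=0, n2=0, n3=1, n4=0, n5=1, n6=1 → 1; observed 0. Eliminates n0 stuck-at-1, n0 inverted output, n1 stuck-at-1, n1 inverted output, n4 stuck-at-1, n4 inverted output, n5 stuck-at-0, n5 inverted output, n6 stuck-at-1.
Only n6 inverted output is consistent with every test.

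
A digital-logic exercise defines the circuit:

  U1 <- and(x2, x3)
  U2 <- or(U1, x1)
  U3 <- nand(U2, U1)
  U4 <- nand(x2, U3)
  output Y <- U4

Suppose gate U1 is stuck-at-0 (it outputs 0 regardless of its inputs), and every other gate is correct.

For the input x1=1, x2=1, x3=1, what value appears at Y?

0

Propagate with U1 forced: U1=0 [stuck-at-0], U2=1, U3=1, U4=0.
So Y = 0. (Without the fault it would be 1.)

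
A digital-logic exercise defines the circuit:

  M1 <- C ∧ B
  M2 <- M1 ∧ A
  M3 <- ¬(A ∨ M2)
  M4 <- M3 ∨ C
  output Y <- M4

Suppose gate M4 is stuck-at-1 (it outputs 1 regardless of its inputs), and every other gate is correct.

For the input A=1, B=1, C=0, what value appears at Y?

Propagate with M4 forced: M1=0, M2=0, M3=0, M4=1 [stuck-at-1].
So Y = 1. (Without the fault it would be 0.)

1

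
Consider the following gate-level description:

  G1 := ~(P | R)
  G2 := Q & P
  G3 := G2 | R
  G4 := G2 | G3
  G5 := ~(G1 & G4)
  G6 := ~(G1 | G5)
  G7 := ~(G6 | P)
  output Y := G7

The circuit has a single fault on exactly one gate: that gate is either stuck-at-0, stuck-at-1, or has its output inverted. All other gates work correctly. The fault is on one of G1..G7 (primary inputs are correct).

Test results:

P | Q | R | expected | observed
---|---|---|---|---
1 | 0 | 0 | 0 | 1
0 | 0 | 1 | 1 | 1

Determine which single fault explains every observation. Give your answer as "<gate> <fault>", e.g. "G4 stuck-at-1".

Fault-free values for test 1 (P=1, Q=0, R=0): G1=0, G2=0, G3=0, G4=0, G5=1, G6=0, G7=0, giving Y=0. Observed 1.
Test 1: faults giving observed 1 are {G7 stuck-at-1, G7 inverted output}.
Test 2 (P=0, Q=0, R=1): fault-free G1=0, G2=0, G3=1, G4=1, G5=1, G6=0, G7=1 → 1; observed 1. Eliminates G7 inverted output.
Only G7 stuck-at-1 is consistent with every test.

G7 stuck-at-1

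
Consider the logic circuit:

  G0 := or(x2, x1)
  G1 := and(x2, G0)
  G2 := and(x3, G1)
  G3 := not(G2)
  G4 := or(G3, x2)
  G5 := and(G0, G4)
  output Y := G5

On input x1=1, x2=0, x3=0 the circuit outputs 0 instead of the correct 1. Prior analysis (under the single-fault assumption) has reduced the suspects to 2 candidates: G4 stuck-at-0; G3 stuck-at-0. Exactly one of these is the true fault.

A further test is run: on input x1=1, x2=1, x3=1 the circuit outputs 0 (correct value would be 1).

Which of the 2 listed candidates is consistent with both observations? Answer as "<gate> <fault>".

G4 stuck-at-0

Evaluate each candidate on input x1=1, x2=1, x3=1:
  G4 stuck-at-0: G0=1, G1=1, G2=1, G3=0, G4=0 [stuck-at-0], G5=0 → 0 — matches
  G3 stuck-at-0: G0=1, G1=1, G2=1, G3=0 [stuck-at-0], G4=1, G5=1 → 1 — eliminated
Only G4 stuck-at-0 reproduces the observed 0.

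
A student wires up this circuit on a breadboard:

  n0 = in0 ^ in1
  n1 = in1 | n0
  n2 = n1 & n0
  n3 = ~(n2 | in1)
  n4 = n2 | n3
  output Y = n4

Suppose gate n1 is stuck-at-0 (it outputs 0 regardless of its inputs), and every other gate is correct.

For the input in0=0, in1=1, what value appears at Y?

Propagate with n1 forced: n0=1, n1=0 [stuck-at-0], n2=0, n3=0, n4=0.
So Y = 0. (Without the fault it would be 1.)

0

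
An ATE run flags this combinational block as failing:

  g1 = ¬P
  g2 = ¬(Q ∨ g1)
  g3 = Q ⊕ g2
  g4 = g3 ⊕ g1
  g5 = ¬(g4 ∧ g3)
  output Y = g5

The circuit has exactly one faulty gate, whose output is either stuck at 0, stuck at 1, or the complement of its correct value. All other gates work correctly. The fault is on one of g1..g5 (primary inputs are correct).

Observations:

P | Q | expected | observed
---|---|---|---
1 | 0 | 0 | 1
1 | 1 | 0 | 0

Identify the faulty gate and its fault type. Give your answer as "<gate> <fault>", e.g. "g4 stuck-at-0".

g2 stuck-at-0

Fault-free values for test 1 (P=1, Q=0): g1=0, g2=1, g3=1, g4=1, g5=0, giving Y=0. Observed 1.
Test 1: faults giving observed 1 are {g1 stuck-at-1, g1 inverted output, g2 stuck-at-0, g2 inverted output, g3 stuck-at-0, g3 inverted output, g4 stuck-at-0, g4 inverted output, g5 stuck-at-1, g5 inverted output}.
Test 2 (P=1, Q=1): fault-free g1=0, g2=0, g3=1, g4=1, g5=0 → 0; observed 0. Eliminates g1 stuck-at-1, g1 inverted output, g2 inverted output, g3 stuck-at-0, g3 inverted output, g4 stuck-at-0, g4 inverted output, g5 stuck-at-1, g5 inverted output.
Only g2 stuck-at-0 is consistent with every test.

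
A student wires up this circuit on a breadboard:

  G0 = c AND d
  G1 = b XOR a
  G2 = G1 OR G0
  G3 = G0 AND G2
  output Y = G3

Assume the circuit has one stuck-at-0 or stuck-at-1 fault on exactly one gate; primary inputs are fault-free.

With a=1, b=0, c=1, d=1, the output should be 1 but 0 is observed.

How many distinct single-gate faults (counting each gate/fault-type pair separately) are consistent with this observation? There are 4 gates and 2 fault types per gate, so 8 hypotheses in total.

Fault-free: G0=1, G1=1, G2=1, G3=1 → 1. Observed 0.
  G0 stuck-at-0: output 0 ✓
  G0 stuck-at-1: output 1 ✗
  G1 stuck-at-0: output 1 ✗
  G1 stuck-at-1: output 1 ✗
  G2 stuck-at-0: output 0 ✓
  G2 stuck-at-1: output 1 ✗
  G3 stuck-at-0: output 0 ✓
  G3 stuck-at-1: output 1 ✗
Consistent faults: {G0 stuck-at-0, G2 stuck-at-0, G3 stuck-at-0} — 3 in all.

3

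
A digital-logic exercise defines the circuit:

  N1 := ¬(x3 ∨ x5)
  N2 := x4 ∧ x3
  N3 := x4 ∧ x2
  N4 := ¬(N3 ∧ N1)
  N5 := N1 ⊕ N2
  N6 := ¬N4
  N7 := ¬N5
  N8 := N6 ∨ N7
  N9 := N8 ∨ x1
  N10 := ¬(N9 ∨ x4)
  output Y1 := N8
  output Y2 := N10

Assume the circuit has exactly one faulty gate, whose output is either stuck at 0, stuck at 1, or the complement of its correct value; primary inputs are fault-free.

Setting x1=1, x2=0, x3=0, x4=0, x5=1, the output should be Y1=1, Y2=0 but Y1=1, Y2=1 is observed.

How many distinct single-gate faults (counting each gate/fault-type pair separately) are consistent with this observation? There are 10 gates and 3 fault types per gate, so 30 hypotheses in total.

4

Fault-free: N1=0, N2=0, N3=0, N4=1, N5=0, N6=0, N7=1, N8=1, N9=1, N10=0 → Y1=1, Y2=0. Observed Y1=1, Y2=1.
  N1: none of the 3 fault types match ✗
  N2: none of the 3 fault types match ✗
  N3: none of the 3 fault types match ✗
  N4: none of the 3 fault types match ✗
  N5: none of the 3 fault types match ✗
  N6: none of the 3 fault types match ✗
  N7: none of the 3 fault types match ✗
  N8: none of the 3 fault types match ✗
  N9: stuck-at-0, inverted output ✓; others ✗
  N10: stuck-at-1, inverted output ✓; others ✗
Consistent faults: {N9 stuck-at-0, N9 inverted output, N10 stuck-at-1, N10 inverted output} — 4 in all.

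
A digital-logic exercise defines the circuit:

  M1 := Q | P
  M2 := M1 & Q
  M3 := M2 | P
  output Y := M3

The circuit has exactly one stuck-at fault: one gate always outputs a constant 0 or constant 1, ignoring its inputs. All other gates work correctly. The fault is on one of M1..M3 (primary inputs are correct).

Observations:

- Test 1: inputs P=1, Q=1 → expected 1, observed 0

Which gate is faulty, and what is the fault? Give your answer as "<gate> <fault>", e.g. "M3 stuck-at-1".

M3 stuck-at-0

Fault-free values for test 1 (P=1, Q=1): M1=1, M2=1, M3=1, giving Y=1. Observed 0.
Test 1: faults giving observed 0 are {M3 stuck-at-0}.
Only M3 stuck-at-0 is consistent with every test.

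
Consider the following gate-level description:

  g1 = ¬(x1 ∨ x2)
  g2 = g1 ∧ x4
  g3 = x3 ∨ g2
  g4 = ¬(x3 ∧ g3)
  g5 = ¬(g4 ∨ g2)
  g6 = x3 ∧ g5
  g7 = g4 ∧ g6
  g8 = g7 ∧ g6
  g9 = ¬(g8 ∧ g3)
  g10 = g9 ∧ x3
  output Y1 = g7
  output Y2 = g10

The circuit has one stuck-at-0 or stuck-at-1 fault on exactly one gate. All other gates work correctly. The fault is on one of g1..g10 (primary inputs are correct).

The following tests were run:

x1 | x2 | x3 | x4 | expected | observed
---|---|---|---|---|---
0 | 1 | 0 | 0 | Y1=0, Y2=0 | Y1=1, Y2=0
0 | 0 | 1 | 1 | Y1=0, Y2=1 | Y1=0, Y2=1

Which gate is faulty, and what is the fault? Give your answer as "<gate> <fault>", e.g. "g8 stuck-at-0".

Fault-free values for test 1 (x1=0, x2=1, x3=0, x4=0): g1=0, g2=0, g3=0, g4=1, g5=0, g6=0, g7=0, g8=0, g9=1, g10=0, giving Y1=0, Y2=0. Observed Y1=1, Y2=0.
Test 1: faults giving observed Y1=1, Y2=0 are {g6 stuck-at-1, g7 stuck-at-1}.
Test 2 (x1=0, x2=0, x3=1, x4=1): fault-free g1=1, g2=1, g3=1, g4=0, g5=0, g6=0, g7=0, g8=0, g9=1, g10=1 → Y1=0, Y2=1; observed Y1=0, Y2=1. Eliminates g7 stuck-at-1.
Only g6 stuck-at-1 is consistent with every test.

g6 stuck-at-1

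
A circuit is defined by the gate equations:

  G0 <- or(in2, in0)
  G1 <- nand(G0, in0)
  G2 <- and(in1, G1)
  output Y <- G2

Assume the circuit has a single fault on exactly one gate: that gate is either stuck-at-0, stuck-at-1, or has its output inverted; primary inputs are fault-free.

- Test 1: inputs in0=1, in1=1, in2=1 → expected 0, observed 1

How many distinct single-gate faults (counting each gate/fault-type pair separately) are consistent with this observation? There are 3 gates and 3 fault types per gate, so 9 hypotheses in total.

6

Fault-free: G0=1, G1=0, G2=0 → 0. Observed 1.
  G0 stuck-at-0: output 1 ✓
  G0 stuck-at-1: output 0 ✗
  G0 inverted output: output 1 ✓
  G1 stuck-at-0: output 0 ✗
  G1 stuck-at-1: output 1 ✓
  G1 inverted output: output 1 ✓
  G2 stuck-at-0: output 0 ✗
  G2 stuck-at-1: output 1 ✓
  G2 inverted output: output 1 ✓
Consistent faults: {G0 stuck-at-0, G0 inverted output, G1 stuck-at-1, G1 inverted output, G2 stuck-at-1, G2 inverted output} — 6 in all.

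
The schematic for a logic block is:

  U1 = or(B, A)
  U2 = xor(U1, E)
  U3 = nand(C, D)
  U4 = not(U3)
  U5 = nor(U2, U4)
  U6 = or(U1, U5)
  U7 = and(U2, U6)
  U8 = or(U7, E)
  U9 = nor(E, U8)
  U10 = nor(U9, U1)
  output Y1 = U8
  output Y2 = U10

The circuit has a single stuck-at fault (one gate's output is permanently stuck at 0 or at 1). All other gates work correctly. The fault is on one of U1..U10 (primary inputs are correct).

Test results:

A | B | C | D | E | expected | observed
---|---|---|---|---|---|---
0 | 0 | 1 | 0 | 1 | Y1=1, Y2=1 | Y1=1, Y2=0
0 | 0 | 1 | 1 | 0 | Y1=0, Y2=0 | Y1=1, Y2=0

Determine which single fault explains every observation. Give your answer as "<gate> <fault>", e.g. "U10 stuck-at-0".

Fault-free values for test 1 (A=0, B=0, C=1, D=0, E=1): U1=0, U2=1, U3=1, U4=0, U5=0, U6=0, U7=0, U8=1, U9=0, U10=1, giving Y1=1, Y2=1. Observed Y1=1, Y2=0.
Test 1: faults giving observed Y1=1, Y2=0 are {U1 stuck-at-1, U9 stuck-at-1, U10 stuck-at-0}.
Test 2 (A=0, B=0, C=1, D=1, E=0): fault-free U1=0, U2=0, U3=0, U4=1, U5=0, U6=0, U7=0, U8=0, U9=1, U10=0 → Y1=0, Y2=0; observed Y1=1, Y2=0. Eliminates U9 stuck-at-1, U10 stuck-at-0.
Only U1 stuck-at-1 is consistent with every test.

U1 stuck-at-1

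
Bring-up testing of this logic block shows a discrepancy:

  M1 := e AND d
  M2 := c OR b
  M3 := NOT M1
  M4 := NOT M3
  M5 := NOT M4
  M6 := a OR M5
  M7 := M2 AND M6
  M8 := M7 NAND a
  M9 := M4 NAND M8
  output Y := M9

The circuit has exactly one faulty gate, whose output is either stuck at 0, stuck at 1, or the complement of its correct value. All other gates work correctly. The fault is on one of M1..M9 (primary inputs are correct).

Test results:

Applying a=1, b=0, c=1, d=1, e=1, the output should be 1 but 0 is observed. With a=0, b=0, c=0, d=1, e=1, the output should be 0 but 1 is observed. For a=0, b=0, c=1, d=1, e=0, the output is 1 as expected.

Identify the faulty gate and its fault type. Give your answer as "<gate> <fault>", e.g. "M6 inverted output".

Fault-free values for test 1 (a=1, b=0, c=1, d=1, e=1): M1=1, M2=1, M3=0, M4=1, M5=0, M6=1, M7=1, M8=0, M9=1, giving Y=1. Observed 0.
Test 1: faults giving observed 0 are {M2 stuck-at-0, M2 inverted output, M6 stuck-at-0, M6 inverted output, M7 stuck-at-0, M7 inverted output, M8 stuck-at-1, M8 inverted output, M9 stuck-at-0, M9 inverted output}.
Test 2 (a=0, b=0, c=0, d=1, e=1): fault-free M1=1, M2=0, M3=0, M4=1, M5=0, M6=0, M7=0, M8=1, M9=0 → 0; observed 1. Eliminates M2 stuck-at-0, M2 inverted output, M6 stuck-at-0, M6 inverted output, M7 stuck-at-0, M7 inverted output, M8 stuck-at-1, M9 stuck-at-0.
Test 3 (a=0, b=0, c=1, d=1, e=0): fault-free M1=0, M2=1, M3=1, M4=0, M5=1, M6=1, M7=1, M8=1, M9=1 → 1; observed 1. Eliminates M9 inverted output.
Only M8 inverted output is consistent with every test.

M8 inverted output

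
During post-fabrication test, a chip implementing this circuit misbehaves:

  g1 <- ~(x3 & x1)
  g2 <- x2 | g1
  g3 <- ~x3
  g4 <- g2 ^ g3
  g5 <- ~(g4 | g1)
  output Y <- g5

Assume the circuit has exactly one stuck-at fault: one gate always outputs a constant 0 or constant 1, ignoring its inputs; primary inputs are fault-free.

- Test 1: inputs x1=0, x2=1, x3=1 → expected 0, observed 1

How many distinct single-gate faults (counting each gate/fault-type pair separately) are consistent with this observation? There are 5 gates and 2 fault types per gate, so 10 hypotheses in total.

1

Fault-free: g1=1, g2=1, g3=0, g4=1, g5=0 → 0. Observed 1.
  g1 stuck-at-0: output 0 ✗
  g1 stuck-at-1: output 0 ✗
  g2 stuck-at-0: output 0 ✗
  g2 stuck-at-1: output 0 ✗
  g3 stuck-at-0: output 0 ✗
  g3 stuck-at-1: output 0 ✗
  g4 stuck-at-0: output 0 ✗
  g4 stuck-at-1: output 0 ✗
  g5 stuck-at-0: output 0 ✗
  g5 stuck-at-1: output 1 ✓
Consistent faults: {g5 stuck-at-1} — 1 in all.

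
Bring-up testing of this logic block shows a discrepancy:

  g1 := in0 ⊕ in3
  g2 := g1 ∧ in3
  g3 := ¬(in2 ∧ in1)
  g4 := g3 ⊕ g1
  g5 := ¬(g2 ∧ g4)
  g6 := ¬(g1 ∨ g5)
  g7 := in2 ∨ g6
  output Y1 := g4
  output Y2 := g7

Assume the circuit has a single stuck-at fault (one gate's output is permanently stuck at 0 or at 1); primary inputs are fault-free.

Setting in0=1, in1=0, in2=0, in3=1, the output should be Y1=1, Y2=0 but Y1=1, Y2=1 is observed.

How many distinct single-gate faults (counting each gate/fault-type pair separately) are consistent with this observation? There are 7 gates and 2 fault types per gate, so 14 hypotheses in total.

Fault-free: g1=0, g2=0, g3=1, g4=1, g5=1, g6=0, g7=0 → Y1=1, Y2=0. Observed Y1=1, Y2=1.
  g1 stuck-at-0: output Y1=1, Y2=0 ✗
  g1 stuck-at-1: output Y1=0, Y2=0 ✗
  g2 stuck-at-0: output Y1=1, Y2=0 ✗
  g2 stuck-at-1: output Y1=1, Y2=1 ✓
  g3 stuck-at-0: output Y1=0, Y2=0 ✗
  g3 stuck-at-1: output Y1=1, Y2=0 ✗
  g4 stuck-at-0: output Y1=0, Y2=0 ✗
  g4 stuck-at-1: output Y1=1, Y2=0 ✗
  g5 stuck-at-0: output Y1=1, Y2=1 ✓
  g5 stuck-at-1: output Y1=1, Y2=0 ✗
  g6 stuck-at-0: output Y1=1, Y2=0 ✗
  g6 stuck-at-1: output Y1=1, Y2=1 ✓
  g7 stuck-at-0: output Y1=1, Y2=0 ✗
  g7 stuck-at-1: output Y1=1, Y2=1 ✓
Consistent faults: {g2 stuck-at-1, g5 stuck-at-0, g6 stuck-at-1, g7 stuck-at-1} — 4 in all.

4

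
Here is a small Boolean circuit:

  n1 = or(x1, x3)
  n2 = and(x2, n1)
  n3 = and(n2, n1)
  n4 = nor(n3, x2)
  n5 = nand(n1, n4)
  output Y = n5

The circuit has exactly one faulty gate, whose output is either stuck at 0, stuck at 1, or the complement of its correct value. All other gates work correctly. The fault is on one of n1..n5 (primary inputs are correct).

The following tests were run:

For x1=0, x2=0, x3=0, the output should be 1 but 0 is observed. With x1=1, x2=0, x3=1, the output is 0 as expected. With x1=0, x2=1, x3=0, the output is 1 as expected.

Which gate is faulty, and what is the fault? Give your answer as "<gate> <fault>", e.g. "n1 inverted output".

n1 stuck-at-1

Fault-free values for test 1 (x1=0, x2=0, x3=0): n1=0, n2=0, n3=0, n4=1, n5=1, giving Y=1. Observed 0.
Test 1: faults giving observed 0 are {n1 stuck-at-1, n1 inverted output, n5 stuck-at-0, n5 inverted output}.
Test 2 (x1=1, x2=0, x3=1): fault-free n1=1, n2=0, n3=0, n4=1, n5=0 → 0; observed 0. Eliminates n1 inverted output, n5 inverted output.
Test 3 (x1=0, x2=1, x3=0): fault-free n1=0, n2=0, n3=0, n4=0, n5=1 → 1; observed 1. Eliminates n5 stuck-at-0.
Only n1 stuck-at-1 is consistent with every test.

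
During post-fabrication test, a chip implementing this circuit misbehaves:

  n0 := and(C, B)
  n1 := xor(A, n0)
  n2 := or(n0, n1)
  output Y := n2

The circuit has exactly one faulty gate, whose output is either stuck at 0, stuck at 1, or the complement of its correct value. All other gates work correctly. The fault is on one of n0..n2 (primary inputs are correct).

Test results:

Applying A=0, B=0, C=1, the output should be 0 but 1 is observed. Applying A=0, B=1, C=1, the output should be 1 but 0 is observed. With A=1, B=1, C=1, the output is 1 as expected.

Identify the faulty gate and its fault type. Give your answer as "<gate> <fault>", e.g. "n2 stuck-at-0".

Fault-free values for test 1 (A=0, B=0, C=1): n0=0, n1=0, n2=0, giving Y=0. Observed 1.
Test 1: faults giving observed 1 are {n0 stuck-at-1, n0 inverted output, n1 stuck-at-1, n1 inverted output, n2 stuck-at-1, n2 inverted output}.
Test 2 (A=0, B=1, C=1): fault-free n0=1, n1=1, n2=1 → 1; observed 0. Eliminates n0 stuck-at-1, n1 stuck-at-1, n1 inverted output, n2 stuck-at-1.
Test 3 (A=1, B=1, C=1): fault-free n0=1, n1=0, n2=1 → 1; observed 1. Eliminates n2 inverted output.
Only n0 inverted output is consistent with every test.

n0 inverted output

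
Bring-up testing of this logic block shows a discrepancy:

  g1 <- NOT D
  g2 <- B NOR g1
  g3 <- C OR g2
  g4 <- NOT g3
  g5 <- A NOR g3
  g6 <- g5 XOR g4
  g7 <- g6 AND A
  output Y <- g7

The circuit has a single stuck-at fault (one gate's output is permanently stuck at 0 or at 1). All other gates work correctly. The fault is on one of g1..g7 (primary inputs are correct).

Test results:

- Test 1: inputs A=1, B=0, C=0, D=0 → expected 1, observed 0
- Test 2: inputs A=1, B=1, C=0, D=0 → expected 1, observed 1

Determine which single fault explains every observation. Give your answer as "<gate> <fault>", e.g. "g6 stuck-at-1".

g1 stuck-at-0

Fault-free values for test 1 (A=1, B=0, C=0, D=0): g1=1, g2=0, g3=0, g4=1, g5=0, g6=1, g7=1, giving Y=1. Observed 0.
Test 1: faults giving observed 0 are {g1 stuck-at-0, g2 stuck-at-1, g3 stuck-at-1, g4 stuck-at-0, g5 stuck-at-1, g6 stuck-at-0, g7 stuck-at-0}.
Test 2 (A=1, B=1, C=0, D=0): fault-free g1=1, g2=0, g3=0, g4=1, g5=0, g6=1, g7=1 → 1; observed 1. Eliminates g2 stuck-at-1, g3 stuck-at-1, g4 stuck-at-0, g5 stuck-at-1, g6 stuck-at-0, g7 stuck-at-0.
Only g1 stuck-at-0 is consistent with every test.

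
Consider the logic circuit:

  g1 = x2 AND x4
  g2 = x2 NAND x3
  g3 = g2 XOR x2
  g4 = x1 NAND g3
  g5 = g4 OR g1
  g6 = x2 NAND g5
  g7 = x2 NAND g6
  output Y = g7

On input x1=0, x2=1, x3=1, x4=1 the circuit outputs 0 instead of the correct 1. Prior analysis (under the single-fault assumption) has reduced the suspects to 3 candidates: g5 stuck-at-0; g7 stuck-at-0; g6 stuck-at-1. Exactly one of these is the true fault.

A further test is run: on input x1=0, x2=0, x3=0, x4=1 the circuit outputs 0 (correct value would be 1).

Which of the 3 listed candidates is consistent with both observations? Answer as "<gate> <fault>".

g7 stuck-at-0

Evaluate each candidate on input x1=0, x2=0, x3=0, x4=1:
  g5 stuck-at-0: g1=0, g2=1, g3=1, g4=1, g5=0 [stuck-at-0], g6=1, g7=1 → 1 — eliminated
  g7 stuck-at-0: g1=0, g2=1, g3=1, g4=1, g5=1, g6=1, g7=0 [stuck-at-0] → 0 — matches
  g6 stuck-at-1: g1=0, g2=1, g3=1, g4=1, g5=1, g6=1 [stuck-at-1], g7=1 → 1 — eliminated
Only g7 stuck-at-0 reproduces the observed 0.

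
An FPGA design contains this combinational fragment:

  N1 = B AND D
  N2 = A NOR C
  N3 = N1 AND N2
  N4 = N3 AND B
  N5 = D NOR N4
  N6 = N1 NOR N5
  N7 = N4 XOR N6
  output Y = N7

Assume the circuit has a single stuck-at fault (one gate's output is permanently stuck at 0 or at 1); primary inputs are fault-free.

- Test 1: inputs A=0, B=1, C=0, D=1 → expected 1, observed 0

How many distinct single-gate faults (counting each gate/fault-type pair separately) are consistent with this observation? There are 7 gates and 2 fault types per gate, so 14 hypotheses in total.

5

Fault-free: N1=1, N2=1, N3=1, N4=1, N5=0, N6=0, N7=1 → 1. Observed 0.
  N1 stuck-at-0: output 1 ✗
  N1 stuck-at-1: output 1 ✗
  N2 stuck-at-0: output 0 ✓
  N2 stuck-at-1: output 1 ✗
  N3 stuck-at-0: output 0 ✓
  N3 stuck-at-1: output 1 ✗
  N4 stuck-at-0: output 0 ✓
  N4 stuck-at-1: output 1 ✗
  N5 stuck-at-0: output 1 ✗
  N5 stuck-at-1: output 1 ✗
  N6 stuck-at-0: output 1 ✗
  N6 stuck-at-1: output 0 ✓
  N7 stuck-at-0: output 0 ✓
  N7 stuck-at-1: output 1 ✗
Consistent faults: {N2 stuck-at-0, N3 stuck-at-0, N4 stuck-at-0, N6 stuck-at-1, N7 stuck-at-0} — 5 in all.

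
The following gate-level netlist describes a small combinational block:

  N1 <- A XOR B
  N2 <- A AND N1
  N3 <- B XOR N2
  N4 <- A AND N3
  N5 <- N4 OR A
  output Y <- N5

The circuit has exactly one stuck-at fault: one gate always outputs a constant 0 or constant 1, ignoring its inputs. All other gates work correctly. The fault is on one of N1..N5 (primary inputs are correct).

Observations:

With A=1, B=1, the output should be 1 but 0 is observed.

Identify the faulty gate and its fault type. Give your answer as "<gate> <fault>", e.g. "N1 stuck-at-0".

N5 stuck-at-0

Fault-free values for test 1 (A=1, B=1): N1=0, N2=0, N3=1, N4=1, N5=1, giving Y=1. Observed 0.
Test 1: faults giving observed 0 are {N5 stuck-at-0}.
Only N5 stuck-at-0 is consistent with every test.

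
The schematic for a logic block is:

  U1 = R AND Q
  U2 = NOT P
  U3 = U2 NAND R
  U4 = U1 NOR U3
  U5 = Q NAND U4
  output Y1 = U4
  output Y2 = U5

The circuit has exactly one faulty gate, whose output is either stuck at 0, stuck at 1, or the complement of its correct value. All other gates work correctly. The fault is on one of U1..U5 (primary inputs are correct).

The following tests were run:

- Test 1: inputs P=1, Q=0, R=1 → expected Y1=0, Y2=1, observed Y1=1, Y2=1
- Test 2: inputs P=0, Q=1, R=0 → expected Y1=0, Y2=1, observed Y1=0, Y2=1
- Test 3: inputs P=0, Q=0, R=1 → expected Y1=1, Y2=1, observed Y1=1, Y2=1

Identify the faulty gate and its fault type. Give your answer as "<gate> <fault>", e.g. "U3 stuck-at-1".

Fault-free values for test 1 (P=1, Q=0, R=1): U1=0, U2=0, U3=1, U4=0, U5=1, giving Y1=0, Y2=1. Observed Y1=1, Y2=1.
Test 1: faults giving observed Y1=1, Y2=1 are {U2 stuck-at-1, U2 inverted output, U3 stuck-at-0, U3 inverted output, U4 stuck-at-1, U4 inverted output}.
Test 2 (P=0, Q=1, R=0): fault-free U1=0, U2=1, U3=1, U4=0, U5=1 → Y1=0, Y2=1; observed Y1=0, Y2=1. Eliminates U3 stuck-at-0, U3 inverted output, U4 stuck-at-1, U4 inverted output.
Test 3 (P=0, Q=0, R=1): fault-free U1=0, U2=1, U3=0, U4=1, U5=1 → Y1=1, Y2=1; observed Y1=1, Y2=1. Eliminates U2 inverted output.
Only U2 stuck-at-1 is consistent with every test.

U2 stuck-at-1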